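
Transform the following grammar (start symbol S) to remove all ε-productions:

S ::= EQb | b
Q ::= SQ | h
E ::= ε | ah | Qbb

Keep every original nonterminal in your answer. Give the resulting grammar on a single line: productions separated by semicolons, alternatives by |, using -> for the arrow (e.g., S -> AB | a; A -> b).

S -> b | Qb | EQb; E -> ah | Qbb; Q -> h | SQ

Nullable set: {E}.
S -> EQb: E nullable, giving EQb | Qb.
Drop E -> ε.
Unchanged (no nullable symbols): S -> b; E -> Qbb; E -> ah; Q -> SQ; Q -> h.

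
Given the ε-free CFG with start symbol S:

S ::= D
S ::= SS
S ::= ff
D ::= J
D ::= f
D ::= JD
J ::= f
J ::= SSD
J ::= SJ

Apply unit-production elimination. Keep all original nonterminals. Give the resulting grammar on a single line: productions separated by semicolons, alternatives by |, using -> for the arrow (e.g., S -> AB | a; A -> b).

S -> f | JD | SJ | SS | ff | SSD; D -> f | JD | SJ | SSD; J -> f | SJ | SSD

Unit productions: D->J, S->D.
Unit pairs (A ⇒* B via units): (D,J), (S,D), (S,J).
S: inherits non-unit rules of {D, J, S} → JD | SJ | SS | SSD | f | ff.
D: inherits non-unit rules of {D, J} → JD | SJ | SSD | f.
J: inherits non-unit rules of {J} → SJ | SSD | f.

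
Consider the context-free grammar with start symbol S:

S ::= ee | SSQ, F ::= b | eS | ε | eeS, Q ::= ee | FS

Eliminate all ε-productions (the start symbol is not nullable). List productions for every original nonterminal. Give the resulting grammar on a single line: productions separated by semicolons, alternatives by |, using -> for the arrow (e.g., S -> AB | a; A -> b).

S -> ee | SSQ; F -> b | eS | eeS; Q -> S | FS | ee

Nullable set: {F}.
Drop F -> ε.
Q -> FS: F nullable, giving FS | S.
Unchanged (no nullable symbols): S -> SSQ; S -> ee; F -> b; F -> eS; F -> eeS; Q -> ee.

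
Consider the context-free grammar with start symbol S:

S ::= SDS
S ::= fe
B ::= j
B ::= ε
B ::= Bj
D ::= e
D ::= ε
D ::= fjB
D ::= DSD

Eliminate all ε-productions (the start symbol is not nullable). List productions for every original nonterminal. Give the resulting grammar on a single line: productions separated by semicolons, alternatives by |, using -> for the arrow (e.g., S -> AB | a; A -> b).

S -> SS | fe | SDS; B -> j | Bj; D -> S | e | DS | SD | fj | DSD | fjB

Nullable set: {B, D}.
S -> SDS: D nullable, giving SDS | SS.
Drop B -> ε.
B -> Bj: B nullable, giving Bj | j.
Drop D -> ε.
D -> DSD: D, D nullable, giving DS | DSD | S | SD.
D -> fjB: B nullable, giving fj | fjB.
Unchanged (no nullable symbols): S -> fe; B -> j; D -> e.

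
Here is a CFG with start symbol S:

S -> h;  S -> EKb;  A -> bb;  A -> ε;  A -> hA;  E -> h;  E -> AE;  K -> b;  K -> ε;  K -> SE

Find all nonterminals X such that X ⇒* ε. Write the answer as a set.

Directly nullable (have an ε-rule): {A, K}.
Not nullable: E, S — each has a terminal in every rule's right-hand side or depends on a non-nullable symbol.

{A, K}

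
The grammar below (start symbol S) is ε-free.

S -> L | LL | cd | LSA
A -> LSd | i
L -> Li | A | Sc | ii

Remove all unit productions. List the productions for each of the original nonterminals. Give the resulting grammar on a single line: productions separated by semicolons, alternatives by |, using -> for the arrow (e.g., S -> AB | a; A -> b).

S -> i | LL | Li | Sc | cd | ii | LSA | LSd; A -> i | LSd; L -> i | Li | Sc | ii | LSd

Unit productions: L->A, S->L.
Unit pairs (A ⇒* B via units): (L,A), (S,A), (S,L).
S: inherits non-unit rules of {A, L, S} → LL | LSA | LSd | Li | Sc | cd | i | ii.
A: inherits non-unit rules of {A} → LSd | i.
L: inherits non-unit rules of {A, L} → LSd | Li | Sc | i | ii.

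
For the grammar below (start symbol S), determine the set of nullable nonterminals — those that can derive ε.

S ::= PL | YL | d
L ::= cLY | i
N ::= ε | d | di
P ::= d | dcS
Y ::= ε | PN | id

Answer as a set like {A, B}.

Directly nullable (have an ε-rule): {N, Y}.
Not nullable: L, P, S — each has a terminal in every rule's right-hand side or depends on a non-nullable symbol.

{N, Y}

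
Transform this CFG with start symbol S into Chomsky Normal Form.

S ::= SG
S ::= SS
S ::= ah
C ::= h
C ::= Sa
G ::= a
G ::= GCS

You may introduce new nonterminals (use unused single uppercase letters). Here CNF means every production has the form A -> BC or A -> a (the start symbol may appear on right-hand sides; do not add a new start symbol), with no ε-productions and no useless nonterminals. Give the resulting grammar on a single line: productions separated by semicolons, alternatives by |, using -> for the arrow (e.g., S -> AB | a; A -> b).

No ε-productions.
No unit productions to eliminate.
TERM: introduce A -> a, B -> h and substitute in every rule of length ≥2.
BIN: G -> GCS becomes G -> GD, D -> CS.

S -> AB | SG | SS; A -> a; B -> h; C -> h | SA; D -> CS; G -> a | GD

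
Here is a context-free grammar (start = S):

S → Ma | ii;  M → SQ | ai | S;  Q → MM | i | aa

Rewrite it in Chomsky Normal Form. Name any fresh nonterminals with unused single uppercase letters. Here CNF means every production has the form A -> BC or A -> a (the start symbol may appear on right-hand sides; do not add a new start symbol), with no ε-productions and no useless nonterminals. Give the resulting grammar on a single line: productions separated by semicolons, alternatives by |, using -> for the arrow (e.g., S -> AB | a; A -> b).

No ε-productions.
After unit-elimination: S -> Ma | ii; M -> Ma | SQ | ai | ii; Q -> i | MM | aa.
TERM: introduce A -> a, B -> i and substitute in every rule of length ≥2.

S -> BB | MA; A -> a; B -> i; M -> AB | BB | MA | SQ; Q -> i | AA | MM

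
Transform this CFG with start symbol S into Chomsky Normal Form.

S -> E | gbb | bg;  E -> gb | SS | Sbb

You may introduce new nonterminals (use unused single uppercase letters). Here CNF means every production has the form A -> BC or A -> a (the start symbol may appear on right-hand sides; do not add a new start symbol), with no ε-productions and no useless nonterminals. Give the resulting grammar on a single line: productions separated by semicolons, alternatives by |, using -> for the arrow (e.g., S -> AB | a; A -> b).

S -> AB | BA | BD | SF | SS; A -> b; B -> g; D -> AA; F -> AA

No ε-productions.
After unit-elimination: S -> SS | bg | gb | Sbb | gbb; E -> SS | gb | Sbb.
TERM: introduce A -> b, B -> g and substitute in every rule of length ≥2.
BIN: E -> SAA becomes E -> SC, C -> AA; S -> BAA becomes S -> BD, D -> AA; S -> SAA becomes S -> SF, F -> AA.
Drop unreachable/unproductive: E.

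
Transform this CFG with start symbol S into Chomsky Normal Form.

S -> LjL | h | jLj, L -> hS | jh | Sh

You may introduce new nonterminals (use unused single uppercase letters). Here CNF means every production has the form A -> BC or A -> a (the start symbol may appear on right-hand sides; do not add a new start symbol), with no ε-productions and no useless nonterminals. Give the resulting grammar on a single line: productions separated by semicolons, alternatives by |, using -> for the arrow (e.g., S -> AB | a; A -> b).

S -> h | BC | LD; A -> h; B -> j; C -> LB; D -> BL; L -> AS | BA | SA

No ε-productions.
No unit productions to eliminate.
TERM: introduce A -> h, B -> j and substitute in every rule of length ≥2.
BIN: S -> BLB becomes S -> BC, C -> LB; S -> LBL becomes S -> LD, D -> BL.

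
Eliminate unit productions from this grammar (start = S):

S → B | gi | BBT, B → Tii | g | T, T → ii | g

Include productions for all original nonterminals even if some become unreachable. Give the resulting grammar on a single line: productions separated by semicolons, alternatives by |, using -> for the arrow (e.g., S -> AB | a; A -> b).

S -> g | gi | ii | BBT | Tii; B -> g | ii | Tii; T -> g | ii

Unit productions: B->T, S->B.
Unit pairs (A ⇒* B via units): (B,T), (S,B), (S,T).
S: inherits non-unit rules of {B, S, T} → BBT | Tii | g | gi | ii.
B: inherits non-unit rules of {B, T} → Tii | g | ii.
T: inherits non-unit rules of {T} → g | ii.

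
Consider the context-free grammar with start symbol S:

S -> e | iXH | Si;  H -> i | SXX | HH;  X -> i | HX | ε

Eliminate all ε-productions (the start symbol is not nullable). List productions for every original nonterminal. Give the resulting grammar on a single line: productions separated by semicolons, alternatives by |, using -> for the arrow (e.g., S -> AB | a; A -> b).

S -> e | Si | iH | iXH; H -> S | i | HH | SX | SXX; X -> H | i | HX

Nullable set: {X}.
S -> iXH: X nullable, giving iH | iXH.
H -> SXX: X, X nullable, giving S | SX | SXX.
Drop X -> ε.
X -> HX: X nullable, giving H | HX.
Unchanged (no nullable symbols): S -> Si; S -> e; H -> HH; H -> i; X -> i.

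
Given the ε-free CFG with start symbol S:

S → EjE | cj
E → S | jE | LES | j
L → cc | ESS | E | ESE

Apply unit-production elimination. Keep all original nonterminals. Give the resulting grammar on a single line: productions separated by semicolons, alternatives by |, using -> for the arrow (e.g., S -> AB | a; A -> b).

Unit productions: E->S, L->E.
Unit pairs (A ⇒* B via units): (E,S), (L,E), (L,S).
S: inherits non-unit rules of {S} → EjE | cj.
E: inherits non-unit rules of {E, S} → EjE | LES | cj | j | jE.
L: inherits non-unit rules of {E, L, S} → ESE | ESS | EjE | LES | cc | cj | j | jE.

S -> cj | EjE; E -> j | cj | jE | EjE | LES; L -> j | cc | cj | jE | ESE | ESS | EjE | LES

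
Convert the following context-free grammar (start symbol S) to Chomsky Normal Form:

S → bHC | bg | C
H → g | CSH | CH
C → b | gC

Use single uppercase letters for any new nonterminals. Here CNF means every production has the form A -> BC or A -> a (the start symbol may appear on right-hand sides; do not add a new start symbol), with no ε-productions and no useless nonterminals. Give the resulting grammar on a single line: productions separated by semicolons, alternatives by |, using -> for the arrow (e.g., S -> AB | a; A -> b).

S -> b | AC | BA | BE; A -> g; B -> b; C -> b | AC; D -> SH; E -> HC; H -> g | CD | CH

No ε-productions.
After unit-elimination: S -> b | bg | gC | bHC; C -> b | gC; H -> g | CH | CSH.
TERM: introduce B -> b, A -> g and substitute in every rule of length ≥2.
BIN: H -> CSH becomes H -> CD, D -> SH; S -> BHC becomes S -> BE, E -> HC.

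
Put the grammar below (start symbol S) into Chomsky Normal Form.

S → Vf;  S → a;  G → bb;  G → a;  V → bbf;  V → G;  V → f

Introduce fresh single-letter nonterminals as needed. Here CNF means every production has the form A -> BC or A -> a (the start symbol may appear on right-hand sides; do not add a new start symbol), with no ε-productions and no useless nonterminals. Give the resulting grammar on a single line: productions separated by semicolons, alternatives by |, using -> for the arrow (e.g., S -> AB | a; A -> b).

S -> a | VB; A -> b; B -> f; C -> AB; V -> a | f | AA | AC

No ε-productions.
After unit-elimination: S -> a | Vf; G -> a | bb; V -> a | f | bb | bbf.
TERM: introduce A -> b, B -> f and substitute in every rule of length ≥2.
BIN: V -> AAB becomes V -> AC, C -> AB.
Drop unreachable/unproductive: G.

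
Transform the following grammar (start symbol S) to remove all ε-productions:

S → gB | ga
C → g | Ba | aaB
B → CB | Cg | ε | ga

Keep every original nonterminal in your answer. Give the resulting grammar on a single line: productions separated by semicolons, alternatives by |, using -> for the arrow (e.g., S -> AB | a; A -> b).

Nullable set: {B}.
S -> gB: B nullable, giving g | gB.
Drop B -> ε.
B -> CB: B nullable, giving C | CB.
C -> Ba: B nullable, giving Ba | a.
C -> aaB: B nullable, giving aa | aaB.
Unchanged (no nullable symbols): S -> ga; B -> Cg; B -> ga; C -> g.

S -> g | gB | ga; B -> C | CB | Cg | ga; C -> a | g | Ba | aa | aaB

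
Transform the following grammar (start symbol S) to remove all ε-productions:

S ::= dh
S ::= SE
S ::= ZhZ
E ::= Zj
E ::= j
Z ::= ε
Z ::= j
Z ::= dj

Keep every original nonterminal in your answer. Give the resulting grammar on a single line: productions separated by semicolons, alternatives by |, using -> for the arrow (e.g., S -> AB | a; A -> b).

Nullable set: {Z}.
S -> ZhZ: Z, Z nullable, giving Zh | ZhZ | h | hZ.
E -> Zj: Z nullable, giving Zj | j.
Drop Z -> ε.
Unchanged (no nullable symbols): S -> SE; S -> dh; E -> j; Z -> dj; Z -> j.

S -> h | SE | Zh | dh | hZ | ZhZ; E -> j | Zj; Z -> j | dj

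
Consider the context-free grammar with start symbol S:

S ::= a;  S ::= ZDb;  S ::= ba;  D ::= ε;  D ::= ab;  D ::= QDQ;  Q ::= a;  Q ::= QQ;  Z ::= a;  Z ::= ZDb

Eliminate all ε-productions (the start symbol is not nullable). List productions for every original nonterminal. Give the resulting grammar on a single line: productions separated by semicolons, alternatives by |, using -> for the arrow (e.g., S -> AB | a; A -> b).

S -> a | Zb | ba | ZDb; D -> QQ | ab | QDQ; Q -> a | QQ; Z -> a | Zb | ZDb

Nullable set: {D}.
S -> ZDb: D nullable, giving ZDb | Zb.
Drop D -> ε.
D -> QDQ: D nullable, giving QDQ | QQ.
Z -> ZDb: D nullable, giving ZDb | Zb.
Unchanged (no nullable symbols): S -> a; S -> ba; D -> ab; Q -> QQ; Q -> a; Z -> a.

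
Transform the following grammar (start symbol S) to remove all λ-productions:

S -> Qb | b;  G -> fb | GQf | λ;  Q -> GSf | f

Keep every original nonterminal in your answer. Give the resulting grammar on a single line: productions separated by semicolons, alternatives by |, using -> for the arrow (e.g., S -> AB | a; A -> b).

S -> b | Qb; G -> Qf | fb | GQf; Q -> f | Sf | GSf

Nullable set: {G}.
Drop G -> λ.
G -> GQf: G nullable, giving GQf | Qf.
Q -> GSf: G nullable, giving GSf | Sf.
Unchanged (no nullable symbols): S -> Qb; S -> b; G -> fb; Q -> f.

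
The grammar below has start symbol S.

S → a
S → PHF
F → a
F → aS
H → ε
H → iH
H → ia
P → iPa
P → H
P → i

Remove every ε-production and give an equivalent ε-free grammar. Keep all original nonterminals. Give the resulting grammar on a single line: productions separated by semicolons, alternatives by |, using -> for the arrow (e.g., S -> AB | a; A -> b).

S -> F | a | HF | PF | PHF; F -> a | aS; H -> i | iH | ia; P -> H | i | ia | iPa

Nullable set: {H, P}.
S -> PHF: P, H nullable, giving F | HF | PF | PHF.
Drop H -> ε.
H -> iH: H nullable, giving i | iH.
P -> H: H nullable, giving H.
P -> iPa: P nullable, giving iPa | ia.
Unchanged (no nullable symbols): S -> a; F -> a; F -> aS; H -> ia; P -> i.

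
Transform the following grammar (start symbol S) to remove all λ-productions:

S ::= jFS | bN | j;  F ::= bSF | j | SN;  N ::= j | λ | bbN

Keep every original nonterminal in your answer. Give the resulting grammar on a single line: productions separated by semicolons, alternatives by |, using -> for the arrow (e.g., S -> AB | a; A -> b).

S -> b | j | bN | jFS; F -> S | j | SN | bSF; N -> j | bb | bbN

Nullable set: {N}.
S -> bN: N nullable, giving b | bN.
F -> SN: N nullable, giving S | SN.
Drop N -> λ.
N -> bbN: N nullable, giving bb | bbN.
Unchanged (no nullable symbols): S -> j; S -> jFS; F -> bSF; F -> j; N -> j.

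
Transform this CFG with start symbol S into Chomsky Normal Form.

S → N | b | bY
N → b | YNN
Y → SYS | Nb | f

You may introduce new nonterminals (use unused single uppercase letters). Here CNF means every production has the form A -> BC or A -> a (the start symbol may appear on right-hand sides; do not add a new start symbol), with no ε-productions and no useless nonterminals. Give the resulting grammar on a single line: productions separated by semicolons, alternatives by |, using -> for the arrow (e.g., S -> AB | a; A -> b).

S -> b | AY | YC; A -> b; B -> NN; C -> NN; D -> YS; N -> b | YB; Y -> f | NA | SD

No ε-productions.
After unit-elimination: S -> b | bY | YNN; N -> b | YNN; Y -> f | Nb | SYS.
TERM: introduce A -> b and substitute in every rule of length ≥2.
BIN: N -> YNN becomes N -> YB, B -> NN; S -> YNN becomes S -> YC, C -> NN; Y -> SYS becomes Y -> SD, D -> YS.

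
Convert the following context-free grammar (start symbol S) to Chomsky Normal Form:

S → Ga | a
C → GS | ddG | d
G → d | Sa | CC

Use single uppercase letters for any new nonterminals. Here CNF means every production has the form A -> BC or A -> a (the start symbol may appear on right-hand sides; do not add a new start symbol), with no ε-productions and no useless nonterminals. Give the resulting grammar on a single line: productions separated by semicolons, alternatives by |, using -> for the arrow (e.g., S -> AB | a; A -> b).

No ε-productions.
No unit productions to eliminate.
TERM: introduce B -> a, A -> d and substitute in every rule of length ≥2.
BIN: C -> AAG becomes C -> AD, D -> AG.

S -> a | GB; A -> d; B -> a; C -> d | AD | GS; D -> AG; G -> d | CC | SB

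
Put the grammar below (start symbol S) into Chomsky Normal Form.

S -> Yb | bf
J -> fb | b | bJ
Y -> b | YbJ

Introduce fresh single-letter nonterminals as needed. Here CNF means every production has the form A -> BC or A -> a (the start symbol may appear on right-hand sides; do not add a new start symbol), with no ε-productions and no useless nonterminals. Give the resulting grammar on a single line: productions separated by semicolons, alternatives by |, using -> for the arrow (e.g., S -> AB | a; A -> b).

No ε-productions.
No unit productions to eliminate.
TERM: introduce A -> b, B -> f and substitute in every rule of length ≥2.
BIN: Y -> YAJ becomes Y -> YC, C -> AJ.

S -> AB | YA; A -> b; B -> f; C -> AJ; J -> b | AJ | BA; Y -> b | YC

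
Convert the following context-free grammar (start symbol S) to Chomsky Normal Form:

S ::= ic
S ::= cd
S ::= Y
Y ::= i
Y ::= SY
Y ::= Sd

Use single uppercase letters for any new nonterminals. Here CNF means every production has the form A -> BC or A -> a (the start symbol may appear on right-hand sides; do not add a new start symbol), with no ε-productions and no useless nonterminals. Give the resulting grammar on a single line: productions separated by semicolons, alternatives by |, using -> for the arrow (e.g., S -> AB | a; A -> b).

S -> i | BA | CB | SA | SY; A -> d; B -> c; C -> i; Y -> i | SA | SY

No ε-productions.
After unit-elimination: S -> i | SY | Sd | cd | ic; Y -> i | SY | Sd.
TERM: introduce B -> c, A -> d, C -> i and substitute in every rule of length ≥2.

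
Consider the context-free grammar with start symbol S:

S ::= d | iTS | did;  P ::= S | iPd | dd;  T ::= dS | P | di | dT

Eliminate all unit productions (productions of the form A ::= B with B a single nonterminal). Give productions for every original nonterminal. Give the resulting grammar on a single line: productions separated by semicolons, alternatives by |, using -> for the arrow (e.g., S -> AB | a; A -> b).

Unit productions: P->S, T->P.
Unit pairs (A ⇒* B via units): (P,S), (T,P), (T,S).
S: inherits non-unit rules of {S} → d | did | iTS.
P: inherits non-unit rules of {P, S} → d | dd | did | iPd | iTS.
T: inherits non-unit rules of {P, S, T} → d | dS | dT | dd | di | did | iPd | iTS.

S -> d | did | iTS; P -> d | dd | did | iPd | iTS; T -> d | dS | dT | dd | di | did | iPd | iTS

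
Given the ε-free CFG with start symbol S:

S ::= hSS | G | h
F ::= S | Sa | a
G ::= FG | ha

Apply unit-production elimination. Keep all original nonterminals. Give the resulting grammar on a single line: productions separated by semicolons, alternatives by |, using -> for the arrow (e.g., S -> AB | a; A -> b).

Unit productions: F->S, S->G.
Unit pairs (A ⇒* B via units): (F,G), (F,S), (S,G).
S: inherits non-unit rules of {G, S} → FG | h | hSS | ha.
F: inherits non-unit rules of {F, G, S} → FG | Sa | a | h | hSS | ha.
G: inherits non-unit rules of {G} → FG | ha.

S -> h | FG | ha | hSS; F -> a | h | FG | Sa | ha | hSS; G -> FG | ha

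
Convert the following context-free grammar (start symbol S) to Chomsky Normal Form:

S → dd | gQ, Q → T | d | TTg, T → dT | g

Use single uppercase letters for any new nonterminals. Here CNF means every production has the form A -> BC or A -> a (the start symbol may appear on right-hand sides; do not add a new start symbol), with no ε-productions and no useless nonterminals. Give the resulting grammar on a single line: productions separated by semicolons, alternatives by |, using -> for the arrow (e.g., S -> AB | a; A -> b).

S -> AQ | BB; A -> g; B -> d; C -> TA; Q -> d | g | BT | TC; T -> g | BT

No ε-productions.
After unit-elimination: S -> dd | gQ; Q -> d | g | dT | TTg; T -> g | dT.
TERM: introduce B -> d, A -> g and substitute in every rule of length ≥2.
BIN: Q -> TTA becomes Q -> TC, C -> TA.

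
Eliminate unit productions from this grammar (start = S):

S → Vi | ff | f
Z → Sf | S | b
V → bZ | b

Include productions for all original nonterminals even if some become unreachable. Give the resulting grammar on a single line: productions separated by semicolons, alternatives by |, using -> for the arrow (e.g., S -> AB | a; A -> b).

S -> f | Vi | ff; V -> b | bZ; Z -> b | f | Sf | Vi | ff

Unit productions: Z->S.
Unit pairs (A ⇒* B via units): (Z,S).
S: inherits non-unit rules of {S} → Vi | f | ff.
V: inherits non-unit rules of {V} → b | bZ.
Z: inherits non-unit rules of {S, Z} → Sf | Vi | b | f | ff.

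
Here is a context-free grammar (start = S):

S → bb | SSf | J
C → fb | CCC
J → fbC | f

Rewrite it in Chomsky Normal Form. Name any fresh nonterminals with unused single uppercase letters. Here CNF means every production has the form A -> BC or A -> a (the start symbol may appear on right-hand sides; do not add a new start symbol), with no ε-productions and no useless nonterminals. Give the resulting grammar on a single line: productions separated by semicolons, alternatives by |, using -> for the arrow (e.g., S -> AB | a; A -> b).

S -> f | AF | BB | SG; A -> f; B -> b; C -> AB | CD; D -> CC; F -> BC; G -> SA

No ε-productions.
After unit-elimination: S -> f | bb | SSf | fbC; C -> fb | CCC; J -> f | fbC.
TERM: introduce B -> b, A -> f and substitute in every rule of length ≥2.
BIN: C -> CCC becomes C -> CD, D -> CC; J -> ABC becomes J -> AE, E -> BC; S -> ABC becomes S -> AF, F -> BC; S -> SSA becomes S -> SG, G -> SA.
Drop unreachable/unproductive: J.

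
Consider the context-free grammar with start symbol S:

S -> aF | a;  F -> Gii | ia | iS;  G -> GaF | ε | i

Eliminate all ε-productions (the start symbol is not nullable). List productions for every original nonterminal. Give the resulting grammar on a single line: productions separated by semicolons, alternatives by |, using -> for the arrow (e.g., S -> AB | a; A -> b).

Nullable set: {G}.
F -> Gii: G nullable, giving Gii | ii.
Drop G -> ε.
G -> GaF: G nullable, giving GaF | aF.
Unchanged (no nullable symbols): S -> a; S -> aF; F -> iS; F -> ia; G -> i.

S -> a | aF; F -> iS | ia | ii | Gii; G -> i | aF | GaF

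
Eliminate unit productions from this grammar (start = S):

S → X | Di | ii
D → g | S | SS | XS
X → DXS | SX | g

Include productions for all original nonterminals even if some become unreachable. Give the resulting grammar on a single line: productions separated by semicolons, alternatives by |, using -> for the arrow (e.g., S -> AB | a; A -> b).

Unit productions: D->S, S->X.
Unit pairs (A ⇒* B via units): (D,S), (D,X), (S,X).
S: inherits non-unit rules of {S, X} → DXS | Di | SX | g | ii.
D: inherits non-unit rules of {D, S, X} → DXS | Di | SS | SX | XS | g | ii.
X: inherits non-unit rules of {X} → DXS | SX | g.

S -> g | Di | SX | ii | DXS; D -> g | Di | SS | SX | XS | ii | DXS; X -> g | SX | DXS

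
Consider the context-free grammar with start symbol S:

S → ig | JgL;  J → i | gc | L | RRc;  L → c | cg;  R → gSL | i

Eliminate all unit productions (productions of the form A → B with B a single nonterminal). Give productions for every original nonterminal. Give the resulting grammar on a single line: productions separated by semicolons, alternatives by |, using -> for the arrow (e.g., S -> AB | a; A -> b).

Unit productions: J->L.
Unit pairs (A ⇒* B via units): (J,L).
S: inherits non-unit rules of {S} → JgL | ig.
J: inherits non-unit rules of {J, L} → RRc | c | cg | gc | i.
L: inherits non-unit rules of {L} → c | cg.
R: inherits non-unit rules of {R} → gSL | i.

S -> ig | JgL; J -> c | i | cg | gc | RRc; L -> c | cg; R -> i | gSL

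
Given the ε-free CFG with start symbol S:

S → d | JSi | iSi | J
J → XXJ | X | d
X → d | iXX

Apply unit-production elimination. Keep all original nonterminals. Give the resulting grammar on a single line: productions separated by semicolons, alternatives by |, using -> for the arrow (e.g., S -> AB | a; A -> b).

Unit productions: J->X, S->J.
Unit pairs (A ⇒* B via units): (J,X), (S,J), (S,X).
S: inherits non-unit rules of {J, S, X} → JSi | XXJ | d | iSi | iXX.
J: inherits non-unit rules of {J, X} → XXJ | d | iXX.
X: inherits non-unit rules of {X} → d | iXX.

S -> d | JSi | XXJ | iSi | iXX; J -> d | XXJ | iXX; X -> d | iXX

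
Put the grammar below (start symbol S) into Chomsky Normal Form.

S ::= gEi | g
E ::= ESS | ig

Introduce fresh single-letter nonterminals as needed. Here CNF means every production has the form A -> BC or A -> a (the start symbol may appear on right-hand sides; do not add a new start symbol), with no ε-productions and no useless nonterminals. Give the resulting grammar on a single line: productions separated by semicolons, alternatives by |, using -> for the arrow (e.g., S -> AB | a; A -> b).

No ε-productions.
No unit productions to eliminate.
TERM: introduce B -> g, A -> i and substitute in every rule of length ≥2.
BIN: E -> ESS becomes E -> EC, C -> SS; S -> BEA becomes S -> BD, D -> EA.

S -> g | BD; A -> i; B -> g; C -> SS; D -> EA; E -> AB | EC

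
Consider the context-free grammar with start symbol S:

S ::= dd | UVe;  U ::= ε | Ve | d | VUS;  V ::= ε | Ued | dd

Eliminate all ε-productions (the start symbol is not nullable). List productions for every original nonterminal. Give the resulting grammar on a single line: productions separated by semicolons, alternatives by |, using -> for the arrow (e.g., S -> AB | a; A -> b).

S -> e | Ue | Ve | dd | UVe; U -> S | d | e | US | VS | Ve | VUS; V -> dd | ed | Ued

Nullable set: {U, V}.
S -> UVe: U, V nullable, giving UVe | Ue | Ve | e.
Drop U -> ε.
U -> VUS: V, U nullable, giving S | US | VS | VUS.
U -> Ve: V nullable, giving Ve | e.
Drop V -> ε.
V -> Ued: U nullable, giving Ued | ed.
Unchanged (no nullable symbols): S -> dd; U -> d; V -> dd.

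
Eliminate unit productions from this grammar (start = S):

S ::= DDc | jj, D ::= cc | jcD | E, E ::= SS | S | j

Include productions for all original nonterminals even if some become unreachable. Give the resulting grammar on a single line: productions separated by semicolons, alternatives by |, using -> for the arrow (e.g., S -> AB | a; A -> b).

S -> jj | DDc; D -> j | SS | cc | jj | DDc | jcD; E -> j | SS | jj | DDc

Unit productions: D->E, E->S.
Unit pairs (A ⇒* B via units): (D,E), (D,S), (E,S).
S: inherits non-unit rules of {S} → DDc | jj.
D: inherits non-unit rules of {D, E, S} → DDc | SS | cc | j | jcD | jj.
E: inherits non-unit rules of {E, S} → DDc | SS | j | jj.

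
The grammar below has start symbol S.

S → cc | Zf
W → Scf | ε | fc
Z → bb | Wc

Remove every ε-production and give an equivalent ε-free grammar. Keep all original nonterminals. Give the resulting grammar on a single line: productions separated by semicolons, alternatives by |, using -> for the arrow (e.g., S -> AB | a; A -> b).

Nullable set: {W}.
Drop W -> ε.
Z -> Wc: W nullable, giving Wc | c.
Unchanged (no nullable symbols): S -> Zf; S -> cc; W -> Scf; W -> fc; Z -> bb.

S -> Zf | cc; W -> fc | Scf; Z -> c | Wc | bb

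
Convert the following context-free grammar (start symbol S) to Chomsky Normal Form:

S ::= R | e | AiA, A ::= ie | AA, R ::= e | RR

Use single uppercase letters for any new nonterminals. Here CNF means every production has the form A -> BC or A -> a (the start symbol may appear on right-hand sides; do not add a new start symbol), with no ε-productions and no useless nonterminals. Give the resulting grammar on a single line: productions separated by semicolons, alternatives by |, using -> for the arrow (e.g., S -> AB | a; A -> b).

S -> e | AD | RR; A -> AA | BC; B -> i; C -> e; D -> BA; R -> e | RR

No ε-productions.
After unit-elimination: S -> e | RR | AiA; A -> AA | ie; R -> e | RR.
TERM: introduce C -> e, B -> i and substitute in every rule of length ≥2.
BIN: S -> ABA becomes S -> AD, D -> BA.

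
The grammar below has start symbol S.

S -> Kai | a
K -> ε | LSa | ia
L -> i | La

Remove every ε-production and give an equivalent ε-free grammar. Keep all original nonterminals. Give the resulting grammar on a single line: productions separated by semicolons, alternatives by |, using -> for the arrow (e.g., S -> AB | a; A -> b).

S -> a | ai | Kai; K -> ia | LSa; L -> i | La

Nullable set: {K}.
S -> Kai: K nullable, giving Kai | ai.
Drop K -> ε.
Unchanged (no nullable symbols): S -> a; K -> LSa; K -> ia; L -> La; L -> i.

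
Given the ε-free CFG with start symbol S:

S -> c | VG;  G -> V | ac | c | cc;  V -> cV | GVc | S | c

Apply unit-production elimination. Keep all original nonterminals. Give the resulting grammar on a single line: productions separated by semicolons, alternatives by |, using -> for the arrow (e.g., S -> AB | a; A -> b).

Unit productions: G->V, V->S.
Unit pairs (A ⇒* B via units): (G,S), (G,V), (V,S).
S: inherits non-unit rules of {S} → VG | c.
G: inherits non-unit rules of {G, S, V} → GVc | VG | ac | c | cV | cc.
V: inherits non-unit rules of {S, V} → GVc | VG | c | cV.

S -> c | VG; G -> c | VG | ac | cV | cc | GVc; V -> c | VG | cV | GVc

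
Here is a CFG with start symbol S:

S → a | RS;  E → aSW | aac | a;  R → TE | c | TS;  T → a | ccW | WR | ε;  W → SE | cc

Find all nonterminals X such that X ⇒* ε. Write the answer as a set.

Directly nullable (have an ε-rule): {T}.
Not nullable: E, R, S, W — each has a terminal in every rule's right-hand side or depends on a non-nullable symbol.

{T}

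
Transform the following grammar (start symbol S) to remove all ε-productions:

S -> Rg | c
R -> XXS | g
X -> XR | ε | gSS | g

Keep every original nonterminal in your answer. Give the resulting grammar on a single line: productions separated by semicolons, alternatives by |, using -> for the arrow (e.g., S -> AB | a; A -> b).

S -> c | Rg; R -> S | g | XS | XXS; X -> R | g | XR | gSS

Nullable set: {X}.
R -> XXS: X, X nullable, giving S | XS | XXS.
Drop X -> ε.
X -> XR: X nullable, giving R | XR.
Unchanged (no nullable symbols): S -> Rg; S -> c; R -> g; X -> g; X -> gSS.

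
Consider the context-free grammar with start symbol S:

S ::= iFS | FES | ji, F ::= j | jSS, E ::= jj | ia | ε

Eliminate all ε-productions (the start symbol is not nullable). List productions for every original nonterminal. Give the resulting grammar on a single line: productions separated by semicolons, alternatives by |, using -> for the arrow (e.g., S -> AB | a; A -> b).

S -> FS | ji | FES | iFS; E -> ia | jj; F -> j | jSS

Nullable set: {E}.
S -> FES: E nullable, giving FES | FS.
Drop E -> ε.
Unchanged (no nullable symbols): S -> iFS; S -> ji; E -> ia; E -> jj; F -> j; F -> jSS.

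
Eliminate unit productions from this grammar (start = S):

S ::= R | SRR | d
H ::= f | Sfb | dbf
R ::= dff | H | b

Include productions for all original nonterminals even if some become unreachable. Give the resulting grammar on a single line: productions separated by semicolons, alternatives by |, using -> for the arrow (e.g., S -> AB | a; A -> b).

Unit productions: R->H, S->R.
Unit pairs (A ⇒* B via units): (R,H), (S,H), (S,R).
S: inherits non-unit rules of {H, R, S} → SRR | Sfb | b | d | dbf | dff | f.
H: inherits non-unit rules of {H} → Sfb | dbf | f.
R: inherits non-unit rules of {H, R} → Sfb | b | dbf | dff | f.

S -> b | d | f | SRR | Sfb | dbf | dff; H -> f | Sfb | dbf; R -> b | f | Sfb | dbf | dff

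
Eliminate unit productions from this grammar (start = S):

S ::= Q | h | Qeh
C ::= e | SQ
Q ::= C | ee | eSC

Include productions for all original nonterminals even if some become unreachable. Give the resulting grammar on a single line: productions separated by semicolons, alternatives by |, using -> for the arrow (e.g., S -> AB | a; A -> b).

S -> e | h | SQ | ee | Qeh | eSC; C -> e | SQ; Q -> e | SQ | ee | eSC

Unit productions: Q->C, S->Q.
Unit pairs (A ⇒* B via units): (Q,C), (S,C), (S,Q).
S: inherits non-unit rules of {C, Q, S} → Qeh | SQ | e | eSC | ee | h.
C: inherits non-unit rules of {C} → SQ | e.
Q: inherits non-unit rules of {C, Q} → SQ | e | eSC | ee.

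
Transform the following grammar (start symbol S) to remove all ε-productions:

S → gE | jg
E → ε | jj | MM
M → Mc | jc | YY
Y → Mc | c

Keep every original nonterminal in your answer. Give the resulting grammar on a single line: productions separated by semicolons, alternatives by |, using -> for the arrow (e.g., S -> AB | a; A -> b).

Nullable set: {E}.
S -> gE: E nullable, giving g | gE.
Drop E -> ε.
Unchanged (no nullable symbols): S -> jg; E -> MM; E -> jj; M -> Mc; M -> YY; M -> jc; Y -> Mc; Y -> c.

S -> g | gE | jg; E -> MM | jj; M -> Mc | YY | jc; Y -> c | Mc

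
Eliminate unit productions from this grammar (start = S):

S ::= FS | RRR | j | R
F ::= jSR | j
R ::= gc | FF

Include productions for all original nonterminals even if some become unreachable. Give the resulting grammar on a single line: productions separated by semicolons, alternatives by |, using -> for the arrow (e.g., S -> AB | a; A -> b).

S -> j | FF | FS | gc | RRR; F -> j | jSR; R -> FF | gc

Unit productions: S->R.
Unit pairs (A ⇒* B via units): (S,R).
S: inherits non-unit rules of {R, S} → FF | FS | RRR | gc | j.
F: inherits non-unit rules of {F} → j | jSR.
R: inherits non-unit rules of {R} → FF | gc.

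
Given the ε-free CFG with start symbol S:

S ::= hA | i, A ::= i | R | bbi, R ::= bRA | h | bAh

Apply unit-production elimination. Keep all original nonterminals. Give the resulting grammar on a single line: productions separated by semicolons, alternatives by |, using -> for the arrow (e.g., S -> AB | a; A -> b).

Unit productions: A->R.
Unit pairs (A ⇒* B via units): (A,R).
S: inherits non-unit rules of {S} → hA | i.
A: inherits non-unit rules of {A, R} → bAh | bRA | bbi | h | i.
R: inherits non-unit rules of {R} → bAh | bRA | h.

S -> i | hA; A -> h | i | bAh | bRA | bbi; R -> h | bAh | bRA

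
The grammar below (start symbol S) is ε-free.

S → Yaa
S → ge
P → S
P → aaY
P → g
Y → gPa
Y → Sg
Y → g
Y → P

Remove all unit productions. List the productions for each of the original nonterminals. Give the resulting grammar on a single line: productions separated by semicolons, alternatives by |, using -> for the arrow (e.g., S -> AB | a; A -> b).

Unit productions: P->S, Y->P.
Unit pairs (A ⇒* B via units): (P,S), (Y,P), (Y,S).
S: inherits non-unit rules of {S} → Yaa | ge.
P: inherits non-unit rules of {P, S} → Yaa | aaY | g | ge.
Y: inherits non-unit rules of {P, S, Y} → Sg | Yaa | aaY | g | gPa | ge.

S -> ge | Yaa; P -> g | ge | Yaa | aaY; Y -> g | Sg | ge | Yaa | aaY | gPa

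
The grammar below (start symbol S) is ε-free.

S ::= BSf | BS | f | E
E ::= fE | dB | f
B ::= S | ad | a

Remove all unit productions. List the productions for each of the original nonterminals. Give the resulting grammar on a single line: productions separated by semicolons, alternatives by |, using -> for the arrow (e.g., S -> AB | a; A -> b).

Unit productions: B->S, S->E.
Unit pairs (A ⇒* B via units): (B,E), (B,S), (S,E).
S: inherits non-unit rules of {E, S} → BS | BSf | dB | f | fE.
B: inherits non-unit rules of {B, E, S} → BS | BSf | a | ad | dB | f | fE.
E: inherits non-unit rules of {E} → dB | f | fE.

S -> f | BS | dB | fE | BSf; B -> a | f | BS | ad | dB | fE | BSf; E -> f | dB | fE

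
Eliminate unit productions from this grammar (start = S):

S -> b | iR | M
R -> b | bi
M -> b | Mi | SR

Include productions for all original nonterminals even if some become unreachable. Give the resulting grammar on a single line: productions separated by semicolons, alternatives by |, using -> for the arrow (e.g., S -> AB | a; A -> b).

Unit productions: S->M.
Unit pairs (A ⇒* B via units): (S,M).
S: inherits non-unit rules of {M, S} → Mi | SR | b | iR.
M: inherits non-unit rules of {M} → Mi | SR | b.
R: inherits non-unit rules of {R} → b | bi.

S -> b | Mi | SR | iR; M -> b | Mi | SR; R -> b | bi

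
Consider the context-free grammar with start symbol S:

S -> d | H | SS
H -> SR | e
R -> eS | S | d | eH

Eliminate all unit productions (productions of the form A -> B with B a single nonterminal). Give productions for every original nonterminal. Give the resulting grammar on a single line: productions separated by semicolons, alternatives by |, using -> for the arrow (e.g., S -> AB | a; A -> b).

S -> d | e | SR | SS; H -> e | SR; R -> d | e | SR | SS | eH | eS

Unit productions: R->S, S->H.
Unit pairs (A ⇒* B via units): (R,H), (R,S), (S,H).
S: inherits non-unit rules of {H, S} → SR | SS | d | e.
H: inherits non-unit rules of {H} → SR | e.
R: inherits non-unit rules of {H, R, S} → SR | SS | d | e | eH | eS.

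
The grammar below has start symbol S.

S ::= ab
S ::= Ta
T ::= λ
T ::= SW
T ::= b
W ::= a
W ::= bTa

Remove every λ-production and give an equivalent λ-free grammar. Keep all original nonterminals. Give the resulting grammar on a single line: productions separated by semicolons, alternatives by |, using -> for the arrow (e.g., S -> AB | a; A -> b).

S -> a | Ta | ab; T -> b | SW; W -> a | ba | bTa

Nullable set: {T}.
S -> Ta: T nullable, giving Ta | a.
Drop T -> λ.
W -> bTa: T nullable, giving bTa | ba.
Unchanged (no nullable symbols): S -> ab; T -> SW; T -> b; W -> a.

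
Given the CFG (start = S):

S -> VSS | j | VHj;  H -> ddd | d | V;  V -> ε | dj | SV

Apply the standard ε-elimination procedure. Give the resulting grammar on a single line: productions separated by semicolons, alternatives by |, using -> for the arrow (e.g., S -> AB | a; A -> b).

Nullable set: {H, V}.
S -> VHj: V, H nullable, giving Hj | VHj | Vj | j.
S -> VSS: V nullable, giving SS | VSS.
H -> V: V nullable, giving V.
Drop V -> ε.
V -> SV: V nullable, giving S | SV.
Unchanged (no nullable symbols): S -> j; H -> d; H -> ddd; V -> dj.

S -> j | Hj | SS | Vj | VHj | VSS; H -> V | d | ddd; V -> S | SV | dj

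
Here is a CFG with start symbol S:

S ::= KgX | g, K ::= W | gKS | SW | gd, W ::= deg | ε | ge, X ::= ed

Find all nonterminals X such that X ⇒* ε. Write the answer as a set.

{K, W}

Directly nullable (have an ε-rule): {W}.
K is nullable via K -> W (every symbol on the right is already known nullable).
Not nullable: S, X — each has a terminal in every rule's right-hand side or depends on a non-nullable symbol.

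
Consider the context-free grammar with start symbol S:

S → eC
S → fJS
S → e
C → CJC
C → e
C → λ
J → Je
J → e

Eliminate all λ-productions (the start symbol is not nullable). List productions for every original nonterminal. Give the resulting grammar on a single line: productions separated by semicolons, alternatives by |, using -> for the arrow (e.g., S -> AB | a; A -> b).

S -> e | eC | fJS; C -> J | e | CJ | JC | CJC; J -> e | Je

Nullable set: {C}.
S -> eC: C nullable, giving e | eC.
Drop C -> λ.
C -> CJC: C, C nullable, giving CJ | CJC | J | JC.
Unchanged (no nullable symbols): S -> e; S -> fJS; C -> e; J -> Je; J -> e.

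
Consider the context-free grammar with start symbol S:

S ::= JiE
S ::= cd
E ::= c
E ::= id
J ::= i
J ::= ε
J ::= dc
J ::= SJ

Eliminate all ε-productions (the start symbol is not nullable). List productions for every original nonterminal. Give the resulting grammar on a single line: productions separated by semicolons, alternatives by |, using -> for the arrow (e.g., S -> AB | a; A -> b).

S -> cd | iE | JiE; E -> c | id; J -> S | i | SJ | dc

Nullable set: {J}.
S -> JiE: J nullable, giving JiE | iE.
Drop J -> ε.
J -> SJ: J nullable, giving S | SJ.
Unchanged (no nullable symbols): S -> cd; E -> c; E -> id; J -> dc; J -> i.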